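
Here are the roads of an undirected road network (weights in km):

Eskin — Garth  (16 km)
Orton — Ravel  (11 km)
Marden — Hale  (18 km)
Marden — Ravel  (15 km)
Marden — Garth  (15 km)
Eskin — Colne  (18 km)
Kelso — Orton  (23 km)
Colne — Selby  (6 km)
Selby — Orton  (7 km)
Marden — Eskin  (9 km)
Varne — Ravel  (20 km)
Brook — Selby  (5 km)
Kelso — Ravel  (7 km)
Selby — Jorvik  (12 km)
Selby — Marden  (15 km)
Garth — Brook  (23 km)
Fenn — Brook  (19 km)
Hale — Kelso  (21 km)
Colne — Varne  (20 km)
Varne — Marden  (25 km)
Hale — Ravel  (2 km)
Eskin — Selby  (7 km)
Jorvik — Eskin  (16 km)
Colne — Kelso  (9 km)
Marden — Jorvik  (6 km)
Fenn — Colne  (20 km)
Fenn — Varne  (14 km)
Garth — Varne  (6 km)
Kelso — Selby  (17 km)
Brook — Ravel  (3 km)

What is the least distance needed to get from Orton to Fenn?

31 km

Settle nodes by increasing distance from Orton:
Orton: 0
Selby: 7  (via Orton)
Ravel: 11  (via Orton)
Brook: 12  (via Selby)
Colne: 13  (via Selby)
Hale: 13  (via Ravel)
Eskin: 14  (via Selby)
Kelso: 18  (via Ravel)
Jorvik: 19  (via Selby)
Marden: 22  (via Selby)
Garth: 30  (via Eskin)
Varne: 31  (via Ravel)
Fenn: 31  (via Brook)
Shortest route: Orton → Selby → Brook → Fenn = 31 km.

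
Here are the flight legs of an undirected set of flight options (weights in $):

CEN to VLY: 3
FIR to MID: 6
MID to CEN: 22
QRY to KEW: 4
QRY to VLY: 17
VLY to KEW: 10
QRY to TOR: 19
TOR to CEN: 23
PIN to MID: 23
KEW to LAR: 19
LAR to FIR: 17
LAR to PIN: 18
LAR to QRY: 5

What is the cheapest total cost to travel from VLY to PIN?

$37

Running Dijkstra from VLY:
VLY: 0
CEN: 3  (via VLY)
KEW: 10  (via VLY)
QRY: 14  (via KEW)
LAR: 19  (via QRY)
MID: 25  (via CEN)
TOR: 26  (via CEN)
FIR: 31  (via MID)
PIN: 37  (via LAR)
Shortest route: VLY → KEW → QRY → LAR → PIN = $37.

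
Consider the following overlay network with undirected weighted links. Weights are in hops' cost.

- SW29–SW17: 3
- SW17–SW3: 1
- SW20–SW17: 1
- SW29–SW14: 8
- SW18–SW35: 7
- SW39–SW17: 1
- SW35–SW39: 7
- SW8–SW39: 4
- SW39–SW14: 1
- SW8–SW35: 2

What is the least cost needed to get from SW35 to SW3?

8 hops' cost

Candidate routes:
SW35 - SW8 - SW39 - SW17 - SW3: 2+4+1+1 = 8
SW35 - SW39 - SW17 - SW3: 7+1+1 = 9
The minimum is 8 hops' cost via SW35 - SW8 - SW39 - SW17 - SW3.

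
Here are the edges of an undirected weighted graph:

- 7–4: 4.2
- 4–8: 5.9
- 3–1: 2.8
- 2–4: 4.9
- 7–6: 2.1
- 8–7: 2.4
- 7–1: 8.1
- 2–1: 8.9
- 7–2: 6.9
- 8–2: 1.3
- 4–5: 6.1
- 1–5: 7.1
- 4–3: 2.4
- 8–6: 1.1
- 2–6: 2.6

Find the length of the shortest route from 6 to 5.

Settle nodes by increasing distance from 6:
6: 0
8: 1.1  (via 6)
7: 2.1  (via 6)
2: 2.4  (via 8)
4: 6.3  (via 7)
3: 8.7  (via 4)
1: 10.2  (via 7)
5: 12.4  (via 4)
Shortest route: 6–7–4–5 = 12.4.

12.4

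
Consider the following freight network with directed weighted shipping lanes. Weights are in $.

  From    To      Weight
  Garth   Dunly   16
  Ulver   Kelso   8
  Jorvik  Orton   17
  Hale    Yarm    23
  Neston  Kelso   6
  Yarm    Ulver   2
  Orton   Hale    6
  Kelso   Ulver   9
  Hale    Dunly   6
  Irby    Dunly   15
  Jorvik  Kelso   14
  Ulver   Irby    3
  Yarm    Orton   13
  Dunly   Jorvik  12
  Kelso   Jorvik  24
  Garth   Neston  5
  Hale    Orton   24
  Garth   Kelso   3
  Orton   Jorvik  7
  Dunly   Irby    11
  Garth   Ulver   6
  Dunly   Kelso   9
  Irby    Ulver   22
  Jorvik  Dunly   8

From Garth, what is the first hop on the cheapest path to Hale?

Kelso

Compare a few routes:
Garth → Kelso → Jorvik → Orton → Hale: 3+24+17+6 = 50
Garth → Dunly → Jorvik → Orton → Hale: 16+12+17+6 = 51
Garth → Neston → Kelso → Jorvik → Orton → Hale: 5+6+24+17+6 = 58
Cheapest is Garth → Kelso → Jorvik → Orton → Hale at $50.
So from Garth the first move is to Kelso.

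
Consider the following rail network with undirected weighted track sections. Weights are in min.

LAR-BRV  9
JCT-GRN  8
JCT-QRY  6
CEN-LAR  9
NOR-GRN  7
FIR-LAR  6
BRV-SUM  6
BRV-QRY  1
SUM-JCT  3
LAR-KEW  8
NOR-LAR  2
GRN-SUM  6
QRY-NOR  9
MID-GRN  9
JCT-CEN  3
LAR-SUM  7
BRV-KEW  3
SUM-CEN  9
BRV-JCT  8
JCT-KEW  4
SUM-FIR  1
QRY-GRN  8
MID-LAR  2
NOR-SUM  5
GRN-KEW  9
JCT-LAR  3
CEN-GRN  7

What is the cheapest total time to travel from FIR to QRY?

Candidate routes:
FIR - SUM - JCT - BRV - QRY: 1+3+8+1 = 13
FIR - SUM - JCT - KEW - BRV - QRY: 1+3+4+3+1 = 12
FIR - SUM - JCT - QRY: 1+3+6 = 10
FIR - SUM - BRV - QRY: 1+6+1 = 8
Cheapest is FIR - SUM - BRV - QRY at 8 min.

8 min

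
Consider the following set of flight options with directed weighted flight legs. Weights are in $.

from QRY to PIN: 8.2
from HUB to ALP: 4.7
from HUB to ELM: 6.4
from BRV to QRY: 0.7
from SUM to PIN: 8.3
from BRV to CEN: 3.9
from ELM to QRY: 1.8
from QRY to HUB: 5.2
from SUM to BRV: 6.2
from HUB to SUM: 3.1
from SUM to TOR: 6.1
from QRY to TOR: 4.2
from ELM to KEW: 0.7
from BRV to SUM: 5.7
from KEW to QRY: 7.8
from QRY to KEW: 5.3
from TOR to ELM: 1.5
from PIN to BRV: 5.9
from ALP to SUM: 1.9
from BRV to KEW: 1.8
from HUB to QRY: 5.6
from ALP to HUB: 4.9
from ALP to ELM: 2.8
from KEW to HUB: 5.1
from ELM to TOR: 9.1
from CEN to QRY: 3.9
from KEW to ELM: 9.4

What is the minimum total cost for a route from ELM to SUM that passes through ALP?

$12.4

Best ELM to ALP: ELM → KEW → HUB → ALP costing 10.5
Best ALP to SUM: ALP → SUM costing 1.9
Total via ALP: 10.5 + 1.9 = $12.4.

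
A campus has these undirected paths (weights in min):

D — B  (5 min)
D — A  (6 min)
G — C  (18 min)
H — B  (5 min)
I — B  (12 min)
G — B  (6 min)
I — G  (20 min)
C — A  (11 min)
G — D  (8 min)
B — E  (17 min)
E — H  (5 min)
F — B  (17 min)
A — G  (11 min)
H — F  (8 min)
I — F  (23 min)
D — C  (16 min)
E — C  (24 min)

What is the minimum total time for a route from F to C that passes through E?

Best F to E: F–H–E costing 13
Best E to C: E–C costing 24
Total via E: 13 + 24 = 37 min.

37 min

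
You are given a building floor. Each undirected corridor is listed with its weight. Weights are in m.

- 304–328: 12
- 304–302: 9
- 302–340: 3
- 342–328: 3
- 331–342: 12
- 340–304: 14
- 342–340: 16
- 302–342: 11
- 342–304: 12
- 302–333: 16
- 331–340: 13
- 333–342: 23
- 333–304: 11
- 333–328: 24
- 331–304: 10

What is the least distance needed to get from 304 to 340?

Candidate routes:
304–340: 14 = 14
304–331–340: 10+13 = 23
304–302–340: 9+3 = 12
Cheapest is 304–302–340 at 12 m.

12 m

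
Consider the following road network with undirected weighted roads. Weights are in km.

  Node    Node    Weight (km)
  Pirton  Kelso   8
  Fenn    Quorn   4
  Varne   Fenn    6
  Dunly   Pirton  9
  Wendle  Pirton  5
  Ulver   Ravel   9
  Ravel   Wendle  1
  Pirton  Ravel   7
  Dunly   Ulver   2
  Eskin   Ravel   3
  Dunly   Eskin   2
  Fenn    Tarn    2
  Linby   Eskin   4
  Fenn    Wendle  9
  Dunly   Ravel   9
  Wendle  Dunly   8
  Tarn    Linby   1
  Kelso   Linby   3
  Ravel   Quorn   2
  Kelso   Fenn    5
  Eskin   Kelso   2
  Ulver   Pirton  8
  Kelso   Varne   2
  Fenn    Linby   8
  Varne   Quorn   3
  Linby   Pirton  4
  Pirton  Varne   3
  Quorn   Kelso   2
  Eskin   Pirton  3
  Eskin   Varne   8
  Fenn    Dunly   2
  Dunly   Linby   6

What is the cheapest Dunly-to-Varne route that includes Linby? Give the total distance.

10 km

Shortest Dunly→Linby: Dunly → Fenn → Tarn → Linby = 5
Best Linby to Varne: Linby → Kelso → Varne costing 5
Total via Linby: 5 + 5 = 10 km.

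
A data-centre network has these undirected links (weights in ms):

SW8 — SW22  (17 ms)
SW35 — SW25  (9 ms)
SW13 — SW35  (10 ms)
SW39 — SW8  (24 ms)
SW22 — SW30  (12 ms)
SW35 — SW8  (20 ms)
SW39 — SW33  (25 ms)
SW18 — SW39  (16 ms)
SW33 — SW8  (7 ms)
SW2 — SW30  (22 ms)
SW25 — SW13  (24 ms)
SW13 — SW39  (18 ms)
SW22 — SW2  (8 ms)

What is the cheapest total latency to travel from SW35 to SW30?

Candidate routes:
SW35 - SW13 - SW39 - SW8 - SW22 - SW30: 10+18+24+17+12 = 81
SW35 - SW8 - SW22 - SW30: 20+17+12 = 49
SW35 - SW8 - SW22 - SW2 - SW30: 20+17+8+22 = 67
The minimum is 49 ms via SW35 - SW8 - SW22 - SW30.

49 ms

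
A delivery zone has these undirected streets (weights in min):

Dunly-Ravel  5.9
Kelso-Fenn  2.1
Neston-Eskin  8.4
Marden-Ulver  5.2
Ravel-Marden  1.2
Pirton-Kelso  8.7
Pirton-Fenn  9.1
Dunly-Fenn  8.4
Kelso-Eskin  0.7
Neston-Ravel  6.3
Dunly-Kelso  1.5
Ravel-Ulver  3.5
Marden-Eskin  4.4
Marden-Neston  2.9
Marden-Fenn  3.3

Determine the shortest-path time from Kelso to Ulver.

Compare a few routes:
Kelso - Eskin - Marden - Ravel - Ulver: 0.7+4.4+1.2+3.5 = 9.8
Kelso - Fenn - Marden - Ravel - Ulver: 2.1+3.3+1.2+3.5 = 10.1
Kelso - Eskin - Marden - Ulver: 0.7+4.4+5.2 = 10.3
The minimum is 9.8 min via Kelso - Eskin - Marden - Ravel - Ulver.

9.8 min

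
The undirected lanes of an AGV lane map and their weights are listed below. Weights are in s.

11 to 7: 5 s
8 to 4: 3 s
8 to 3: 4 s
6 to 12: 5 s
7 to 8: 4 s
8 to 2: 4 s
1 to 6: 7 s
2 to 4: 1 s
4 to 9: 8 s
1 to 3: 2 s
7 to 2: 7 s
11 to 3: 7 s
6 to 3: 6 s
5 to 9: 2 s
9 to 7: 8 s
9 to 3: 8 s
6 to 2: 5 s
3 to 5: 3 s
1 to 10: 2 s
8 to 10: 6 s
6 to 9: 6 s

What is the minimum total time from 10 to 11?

Settle nodes by increasing distance from 10:
10: 0
1: 2  (via 10)
3: 4  (via 1)
8: 6  (via 10)
5: 7  (via 3)
4: 9  (via 8)
6: 9  (via 1)
9: 9  (via 5)
2: 10  (via 8)
7: 10  (via 8)
11: 11  (via 3)
Shortest route: 10 → 1 → 3 → 11 = 11 s.

11 s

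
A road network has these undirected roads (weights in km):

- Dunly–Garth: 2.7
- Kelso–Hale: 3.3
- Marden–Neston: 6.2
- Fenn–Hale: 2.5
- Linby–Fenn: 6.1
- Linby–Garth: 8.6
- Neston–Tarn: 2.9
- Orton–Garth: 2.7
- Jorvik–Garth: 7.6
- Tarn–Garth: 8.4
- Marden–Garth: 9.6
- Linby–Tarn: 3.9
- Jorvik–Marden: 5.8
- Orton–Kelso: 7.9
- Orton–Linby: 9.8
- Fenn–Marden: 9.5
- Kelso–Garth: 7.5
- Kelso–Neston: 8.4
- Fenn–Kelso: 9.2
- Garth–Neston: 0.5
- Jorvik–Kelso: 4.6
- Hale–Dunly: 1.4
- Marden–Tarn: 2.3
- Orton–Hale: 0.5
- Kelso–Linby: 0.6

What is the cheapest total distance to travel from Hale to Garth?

3.2 km

Compare a few routes:
Hale → Orton → Garth: 0.5+2.7 = 3.2
Hale → Dunly → Garth: 1.4+2.7 = 4.1
Cheapest is Hale → Orton → Garth at 3.2 km.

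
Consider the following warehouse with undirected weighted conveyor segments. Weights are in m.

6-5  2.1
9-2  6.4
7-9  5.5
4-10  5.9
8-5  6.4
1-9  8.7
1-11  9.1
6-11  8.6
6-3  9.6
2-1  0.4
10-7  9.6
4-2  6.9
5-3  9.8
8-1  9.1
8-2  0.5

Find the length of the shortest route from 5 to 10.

19.7 m

Shortest distances from 5:
5: 0
6: 2.1  (via 5)
8: 6.4  (via 5)
2: 6.9  (via 8)
1: 7.3  (via 2)
3: 9.8  (via 5)
11: 10.7  (via 6)
9: 13.3  (via 2)
4: 13.8  (via 2)
7: 18.8  (via 9)
10: 19.7  (via 4)
Shortest route: 5 → 8 → 2 → 4 → 10 = 19.7 m.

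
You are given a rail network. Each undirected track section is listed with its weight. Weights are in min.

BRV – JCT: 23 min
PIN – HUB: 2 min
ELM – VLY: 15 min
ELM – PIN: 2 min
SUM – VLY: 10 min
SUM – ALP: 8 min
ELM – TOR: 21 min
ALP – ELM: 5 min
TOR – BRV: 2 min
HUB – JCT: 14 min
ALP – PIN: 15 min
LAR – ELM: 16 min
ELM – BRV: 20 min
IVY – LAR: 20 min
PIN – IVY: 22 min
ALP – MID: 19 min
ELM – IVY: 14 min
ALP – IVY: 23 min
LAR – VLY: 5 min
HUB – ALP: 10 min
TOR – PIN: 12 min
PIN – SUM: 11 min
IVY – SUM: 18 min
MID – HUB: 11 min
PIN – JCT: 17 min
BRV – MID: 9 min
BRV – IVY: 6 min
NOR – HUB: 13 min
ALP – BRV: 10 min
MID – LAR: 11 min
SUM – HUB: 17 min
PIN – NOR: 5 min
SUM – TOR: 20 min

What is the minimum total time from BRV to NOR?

Settle nodes by increasing distance from BRV:
BRV: 0
TOR: 2  (via BRV)
IVY: 6  (via BRV)
MID: 9  (via BRV)
ALP: 10  (via BRV)
PIN: 14  (via TOR)
ELM: 15  (via ALP)
HUB: 16  (via PIN)
SUM: 18  (via ALP)
NOR: 19  (via PIN)
Shortest route: BRV → TOR → PIN → NOR = 19 min.

19 min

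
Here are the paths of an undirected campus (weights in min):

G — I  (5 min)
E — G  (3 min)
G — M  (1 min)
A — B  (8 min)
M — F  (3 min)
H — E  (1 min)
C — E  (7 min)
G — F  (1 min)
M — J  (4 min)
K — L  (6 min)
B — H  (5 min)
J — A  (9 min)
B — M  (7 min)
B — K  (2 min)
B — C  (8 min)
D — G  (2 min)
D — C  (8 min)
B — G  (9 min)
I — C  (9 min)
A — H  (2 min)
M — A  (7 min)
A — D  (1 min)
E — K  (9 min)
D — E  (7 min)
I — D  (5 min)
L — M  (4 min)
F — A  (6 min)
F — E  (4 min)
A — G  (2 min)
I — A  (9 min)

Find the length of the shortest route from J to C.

15 min

Enumerating some paths:
J–M–G–A–D–C: 4+1+2+1+8 = 16
J–M–G–D–C: 4+1+2+8 = 15
The minimum is 15 min via J–M–G–D–C.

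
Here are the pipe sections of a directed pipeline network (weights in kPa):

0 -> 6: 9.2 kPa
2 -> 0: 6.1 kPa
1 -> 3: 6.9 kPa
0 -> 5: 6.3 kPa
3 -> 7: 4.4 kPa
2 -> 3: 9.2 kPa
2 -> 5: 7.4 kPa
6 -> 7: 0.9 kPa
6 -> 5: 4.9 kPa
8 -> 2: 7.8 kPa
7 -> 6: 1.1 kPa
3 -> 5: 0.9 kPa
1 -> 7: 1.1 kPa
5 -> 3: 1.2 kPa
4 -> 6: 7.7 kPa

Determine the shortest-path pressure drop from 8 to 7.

Settle nodes by increasing distance from 8:
8: 0
2: 7.8  (via 8)
0: 13.9  (via 2)
5: 15.2  (via 2)
3: 16.4  (via 5)
7: 20.8  (via 3)
Shortest route: 8–2–5–3–7 = 20.8 kPa.

20.8 kPa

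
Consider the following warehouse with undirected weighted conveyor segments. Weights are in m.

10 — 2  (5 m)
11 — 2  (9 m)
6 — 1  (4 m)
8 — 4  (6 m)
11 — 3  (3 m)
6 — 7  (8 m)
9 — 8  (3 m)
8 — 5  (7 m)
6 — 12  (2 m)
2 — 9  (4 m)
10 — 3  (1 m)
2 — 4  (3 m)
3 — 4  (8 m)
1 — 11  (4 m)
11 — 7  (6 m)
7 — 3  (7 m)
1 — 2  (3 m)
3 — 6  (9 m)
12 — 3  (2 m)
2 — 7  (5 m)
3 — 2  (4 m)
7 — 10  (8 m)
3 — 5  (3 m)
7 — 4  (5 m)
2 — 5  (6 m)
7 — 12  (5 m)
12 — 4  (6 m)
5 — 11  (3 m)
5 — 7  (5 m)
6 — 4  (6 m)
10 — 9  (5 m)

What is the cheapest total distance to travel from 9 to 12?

8 m

Settle nodes by increasing distance from 9:
9: 0
8: 3  (via 9)
2: 4  (via 9)
10: 5  (via 9)
3: 6  (via 10)
1: 7  (via 2)
4: 7  (via 2)
12: 8  (via 3)
Shortest route: 9 → 10 → 3 → 12 = 8 m.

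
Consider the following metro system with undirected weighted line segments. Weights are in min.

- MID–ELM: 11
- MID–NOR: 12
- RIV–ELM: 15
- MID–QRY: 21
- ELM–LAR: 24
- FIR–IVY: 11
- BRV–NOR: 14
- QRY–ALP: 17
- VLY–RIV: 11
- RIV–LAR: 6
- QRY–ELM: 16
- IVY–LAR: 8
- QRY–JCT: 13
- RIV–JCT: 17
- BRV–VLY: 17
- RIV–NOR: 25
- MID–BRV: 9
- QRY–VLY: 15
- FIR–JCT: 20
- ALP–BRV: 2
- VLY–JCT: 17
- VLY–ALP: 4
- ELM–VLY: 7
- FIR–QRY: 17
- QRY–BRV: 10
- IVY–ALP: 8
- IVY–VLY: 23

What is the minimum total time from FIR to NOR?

Shortest distances from FIR:
FIR: 0
IVY: 11  (via FIR)
QRY: 17  (via FIR)
ALP: 19  (via IVY)
LAR: 19  (via IVY)
JCT: 20  (via FIR)
BRV: 21  (via ALP)
VLY: 23  (via ALP)
RIV: 25  (via LAR)
MID: 30  (via BRV)
ELM: 30  (via VLY)
NOR: 35  (via BRV)
Shortest route: FIR → IVY → ALP → BRV → NOR = 35 min.

35 min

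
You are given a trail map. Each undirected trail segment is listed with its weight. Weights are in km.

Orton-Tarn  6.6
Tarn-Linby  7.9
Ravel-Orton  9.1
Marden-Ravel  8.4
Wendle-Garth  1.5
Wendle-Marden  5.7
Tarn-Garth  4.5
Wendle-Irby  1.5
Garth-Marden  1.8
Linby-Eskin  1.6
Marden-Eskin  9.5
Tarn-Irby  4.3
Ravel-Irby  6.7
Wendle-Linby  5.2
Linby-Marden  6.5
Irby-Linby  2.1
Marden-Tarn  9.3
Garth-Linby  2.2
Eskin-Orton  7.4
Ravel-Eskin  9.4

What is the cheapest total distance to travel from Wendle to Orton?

12.4 km

Candidate routes:
Wendle - Irby - Linby - Eskin - Orton: 1.5+2.1+1.6+7.4 = 12.6
Wendle - Irby - Tarn - Orton: 1.5+4.3+6.6 = 12.4
Cheapest is Wendle - Irby - Tarn - Orton at 12.4 km.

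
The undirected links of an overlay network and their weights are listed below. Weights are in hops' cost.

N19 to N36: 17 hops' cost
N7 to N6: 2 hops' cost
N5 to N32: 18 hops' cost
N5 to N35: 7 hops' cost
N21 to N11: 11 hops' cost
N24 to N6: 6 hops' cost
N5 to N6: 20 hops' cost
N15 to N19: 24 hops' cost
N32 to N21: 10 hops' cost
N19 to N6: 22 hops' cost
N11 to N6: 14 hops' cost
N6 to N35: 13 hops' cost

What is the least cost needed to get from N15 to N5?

Shortest distances from N15:
N15: 0
N19: 24  (via N15)
N36: 41  (via N19)
N6: 46  (via N19)
N7: 48  (via N6)
N24: 52  (via N6)
N35: 59  (via N6)
N11: 60  (via N6)
N5: 66  (via N6)
Shortest route: N15 → N19 → N6 → N5 = 66 hops' cost.

66 hops' cost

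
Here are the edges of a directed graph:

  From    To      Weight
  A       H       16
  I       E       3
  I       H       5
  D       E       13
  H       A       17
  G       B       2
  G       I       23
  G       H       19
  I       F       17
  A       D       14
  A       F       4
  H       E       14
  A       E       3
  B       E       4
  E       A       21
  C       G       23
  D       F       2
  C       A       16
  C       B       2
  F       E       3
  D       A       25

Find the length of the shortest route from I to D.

36

Compare a few routes:
I - H - E - A - D: 5+14+21+14 = 54
I - E - A - D: 3+21+14 = 38
I - H - A - D: 5+17+14 = 36
The minimum is 36 via I - H - A - D.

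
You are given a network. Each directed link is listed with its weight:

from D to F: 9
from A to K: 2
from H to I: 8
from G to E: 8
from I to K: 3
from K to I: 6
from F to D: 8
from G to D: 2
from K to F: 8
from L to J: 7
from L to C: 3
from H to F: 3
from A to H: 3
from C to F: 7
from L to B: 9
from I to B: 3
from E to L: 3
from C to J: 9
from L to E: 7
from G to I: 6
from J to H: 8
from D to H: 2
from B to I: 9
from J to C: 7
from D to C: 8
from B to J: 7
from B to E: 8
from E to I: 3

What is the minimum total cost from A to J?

Enumerating some paths:
A → H → I → B → J: 3+8+3+7 = 21
A → K → I → B → J: 2+6+3+7 = 18
Cheapest is A → K → I → B → J at 18.

18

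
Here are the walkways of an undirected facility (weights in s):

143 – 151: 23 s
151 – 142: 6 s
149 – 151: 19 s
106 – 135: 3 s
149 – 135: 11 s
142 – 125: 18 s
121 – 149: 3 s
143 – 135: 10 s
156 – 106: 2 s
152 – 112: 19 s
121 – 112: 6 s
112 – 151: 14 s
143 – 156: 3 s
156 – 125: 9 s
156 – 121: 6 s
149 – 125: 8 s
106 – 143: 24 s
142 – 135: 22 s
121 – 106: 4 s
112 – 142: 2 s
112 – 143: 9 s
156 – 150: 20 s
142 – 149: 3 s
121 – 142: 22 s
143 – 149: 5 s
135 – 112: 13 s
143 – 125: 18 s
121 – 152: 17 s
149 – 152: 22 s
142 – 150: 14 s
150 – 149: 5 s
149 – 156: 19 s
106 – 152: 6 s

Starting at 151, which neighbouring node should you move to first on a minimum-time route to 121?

Compare a few routes:
151 → 142 → 149 → 121: 6+3+3 = 12
151 → 142 → 112 → 121: 6+2+6 = 14
The minimum is 12 s via 151 → 142 → 149 → 121.
So from 151 the first move is to 142.

142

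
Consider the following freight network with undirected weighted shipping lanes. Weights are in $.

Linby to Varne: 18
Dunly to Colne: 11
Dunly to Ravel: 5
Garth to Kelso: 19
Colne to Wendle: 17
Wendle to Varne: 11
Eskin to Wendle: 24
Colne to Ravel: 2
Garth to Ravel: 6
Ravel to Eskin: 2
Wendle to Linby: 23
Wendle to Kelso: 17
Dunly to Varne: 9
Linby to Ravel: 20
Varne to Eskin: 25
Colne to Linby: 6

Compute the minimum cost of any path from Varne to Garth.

Running Dijkstra from Varne:
Varne: 0
Dunly: 9  (via Varne)
Wendle: 11  (via Varne)
Ravel: 14  (via Dunly)
Colne: 16  (via Ravel)
Eskin: 16  (via Ravel)
Linby: 18  (via Varne)
Garth: 20  (via Ravel)
Shortest route: Varne → Dunly → Ravel → Garth = $20.

$20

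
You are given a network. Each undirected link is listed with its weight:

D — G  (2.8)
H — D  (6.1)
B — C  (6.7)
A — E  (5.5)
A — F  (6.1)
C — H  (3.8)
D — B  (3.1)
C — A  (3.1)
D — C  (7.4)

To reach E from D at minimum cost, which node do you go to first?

C

Candidate routes:
D–H–C–A–E: 6.1+3.8+3.1+5.5 = 18.5
D–C–A–E: 7.4+3.1+5.5 = 16
D–B–C–A–E: 3.1+6.7+3.1+5.5 = 18.4
The minimum is 16 via D–C–A–E.
So from D the first move is to C.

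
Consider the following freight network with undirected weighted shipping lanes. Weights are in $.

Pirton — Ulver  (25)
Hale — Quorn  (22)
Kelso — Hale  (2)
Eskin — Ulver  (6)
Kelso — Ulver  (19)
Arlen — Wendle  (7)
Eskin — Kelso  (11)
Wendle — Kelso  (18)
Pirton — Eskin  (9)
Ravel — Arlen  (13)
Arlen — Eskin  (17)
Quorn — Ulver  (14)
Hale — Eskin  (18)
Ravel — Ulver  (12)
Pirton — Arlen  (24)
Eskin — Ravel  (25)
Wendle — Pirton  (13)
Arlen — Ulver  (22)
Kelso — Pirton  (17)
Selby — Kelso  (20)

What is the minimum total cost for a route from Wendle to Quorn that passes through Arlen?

Best Wendle to Arlen: Wendle → Arlen costing 7
Best Arlen to Quorn: Arlen → Ulver → Quorn costing 36
Total via Arlen: 7 + 36 = $43.

$43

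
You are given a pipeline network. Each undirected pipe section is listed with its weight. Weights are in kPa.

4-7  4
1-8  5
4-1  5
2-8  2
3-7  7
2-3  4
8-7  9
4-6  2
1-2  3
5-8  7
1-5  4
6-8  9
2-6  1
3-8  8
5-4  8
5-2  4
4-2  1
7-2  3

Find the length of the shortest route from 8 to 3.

Enumerating some paths:
8–2–3: 2+4 = 6
8–1–2–3: 5+3+4 = 12
8–3: 8 = 8
Cheapest is 8–2–3 at 6 kPa.

6 kPa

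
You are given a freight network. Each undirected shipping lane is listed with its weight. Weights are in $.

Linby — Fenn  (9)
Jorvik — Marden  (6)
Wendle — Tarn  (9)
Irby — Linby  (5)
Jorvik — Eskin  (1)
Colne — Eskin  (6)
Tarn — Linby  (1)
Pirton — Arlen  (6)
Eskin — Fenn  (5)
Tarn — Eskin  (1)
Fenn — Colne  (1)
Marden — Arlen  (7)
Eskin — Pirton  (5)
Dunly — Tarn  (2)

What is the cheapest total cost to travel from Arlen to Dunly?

$14

Compare a few routes:
Arlen → Marden → Jorvik → Eskin → Tarn → Dunly: 7+6+1+1+2 = 17
Arlen → Pirton → Eskin → Tarn → Dunly: 6+5+1+2 = 14
The minimum is $14 via Arlen → Pirton → Eskin → Tarn → Dunly.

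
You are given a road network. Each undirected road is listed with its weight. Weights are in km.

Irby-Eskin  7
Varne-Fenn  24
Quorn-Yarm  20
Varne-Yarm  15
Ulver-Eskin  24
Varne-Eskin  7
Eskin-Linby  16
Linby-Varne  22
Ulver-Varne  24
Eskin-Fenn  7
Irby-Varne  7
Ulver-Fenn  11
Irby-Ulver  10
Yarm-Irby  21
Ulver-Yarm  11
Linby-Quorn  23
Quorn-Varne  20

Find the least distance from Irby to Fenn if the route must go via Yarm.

43 km

Best Irby to Yarm: Irby–Yarm costing 21
Best Yarm to Fenn: Yarm–Ulver–Fenn costing 22
Total via Yarm: 21 + 22 = 43 km.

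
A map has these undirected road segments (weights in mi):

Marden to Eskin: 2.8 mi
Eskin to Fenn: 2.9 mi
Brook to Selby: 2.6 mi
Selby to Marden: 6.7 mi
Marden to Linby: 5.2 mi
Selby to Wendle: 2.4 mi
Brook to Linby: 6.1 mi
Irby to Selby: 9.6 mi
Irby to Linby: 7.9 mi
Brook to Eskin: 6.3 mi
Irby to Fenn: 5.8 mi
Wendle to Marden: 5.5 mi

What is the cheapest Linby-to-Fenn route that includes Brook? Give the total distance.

15.3 mi

Best Linby to Brook: Linby–Brook costing 6.1
Shortest Brook→Fenn: Brook–Eskin–Fenn = 9.2
Total via Brook: 6.1 + 9.2 = 15.3 mi.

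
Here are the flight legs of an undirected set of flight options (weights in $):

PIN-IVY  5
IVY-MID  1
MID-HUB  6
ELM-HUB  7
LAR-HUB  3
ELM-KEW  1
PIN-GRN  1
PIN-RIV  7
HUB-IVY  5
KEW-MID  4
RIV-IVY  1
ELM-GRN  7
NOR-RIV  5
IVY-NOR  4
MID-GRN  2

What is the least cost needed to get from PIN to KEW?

Running Dijkstra from PIN:
PIN: 0
GRN: 1  (via PIN)
MID: 3  (via GRN)
IVY: 4  (via MID)
RIV: 5  (via IVY)
KEW: 7  (via MID)
Shortest route: PIN–GRN–MID–KEW = $7.

$7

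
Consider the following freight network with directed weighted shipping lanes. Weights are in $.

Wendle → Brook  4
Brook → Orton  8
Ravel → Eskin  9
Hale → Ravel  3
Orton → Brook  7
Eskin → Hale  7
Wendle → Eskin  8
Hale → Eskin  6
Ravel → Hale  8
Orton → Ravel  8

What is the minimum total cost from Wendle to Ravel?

Candidate routes:
Wendle - Brook - Orton - Ravel: 4+8+8 = 20
Wendle - Eskin - Hale - Ravel: 8+7+3 = 18
Cheapest is Wendle - Eskin - Hale - Ravel at $18.

$18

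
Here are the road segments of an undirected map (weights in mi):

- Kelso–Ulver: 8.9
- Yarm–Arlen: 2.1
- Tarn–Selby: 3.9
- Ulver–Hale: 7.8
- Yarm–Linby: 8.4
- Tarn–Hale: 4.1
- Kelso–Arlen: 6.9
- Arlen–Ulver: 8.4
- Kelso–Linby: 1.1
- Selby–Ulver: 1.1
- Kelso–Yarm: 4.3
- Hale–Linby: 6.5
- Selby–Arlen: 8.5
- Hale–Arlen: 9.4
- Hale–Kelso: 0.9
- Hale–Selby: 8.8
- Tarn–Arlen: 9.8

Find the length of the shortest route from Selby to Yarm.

10.6 mi

Candidate routes:
Selby - Arlen - Yarm: 8.5+2.1 = 10.6
Selby - Ulver - Arlen - Yarm: 1.1+8.4+2.1 = 11.6
Selby - Tarn - Hale - Kelso - Yarm: 3.9+4.1+0.9+4.3 = 13.2
Cheapest is Selby - Arlen - Yarm at 10.6 mi.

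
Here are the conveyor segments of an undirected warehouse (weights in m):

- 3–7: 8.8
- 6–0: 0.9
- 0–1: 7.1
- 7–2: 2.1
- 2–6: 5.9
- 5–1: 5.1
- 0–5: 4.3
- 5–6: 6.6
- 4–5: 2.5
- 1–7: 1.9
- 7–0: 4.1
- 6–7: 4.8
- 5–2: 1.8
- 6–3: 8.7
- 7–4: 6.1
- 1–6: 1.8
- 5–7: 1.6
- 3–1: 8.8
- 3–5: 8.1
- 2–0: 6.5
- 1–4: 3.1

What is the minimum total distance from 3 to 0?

9.6 m

Enumerating some paths:
3 - 6 - 0: 8.7+0.9 = 9.6
3 - 1 - 6 - 0: 8.8+1.8+0.9 = 11.5
Cheapest is 3 - 6 - 0 at 9.6 m.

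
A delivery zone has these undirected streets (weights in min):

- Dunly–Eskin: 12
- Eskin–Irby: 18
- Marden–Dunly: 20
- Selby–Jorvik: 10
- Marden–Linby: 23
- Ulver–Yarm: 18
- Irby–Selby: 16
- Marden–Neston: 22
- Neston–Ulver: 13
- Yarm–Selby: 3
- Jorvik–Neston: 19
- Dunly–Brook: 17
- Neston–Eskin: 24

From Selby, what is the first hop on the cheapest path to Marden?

Jorvik

Enumerating some paths:
Selby → Jorvik → Neston → Marden: 10+19+22 = 51
Selby → Yarm → Ulver → Neston → Marden: 3+18+13+22 = 56
Selby → Irby → Eskin → Dunly → Marden: 16+18+12+20 = 66
Selby → Irby → Eskin → Neston → Marden: 16+18+24+22 = 80
Cheapest is Selby → Jorvik → Neston → Marden at 51 min.
So from Selby the first move is to Jorvik.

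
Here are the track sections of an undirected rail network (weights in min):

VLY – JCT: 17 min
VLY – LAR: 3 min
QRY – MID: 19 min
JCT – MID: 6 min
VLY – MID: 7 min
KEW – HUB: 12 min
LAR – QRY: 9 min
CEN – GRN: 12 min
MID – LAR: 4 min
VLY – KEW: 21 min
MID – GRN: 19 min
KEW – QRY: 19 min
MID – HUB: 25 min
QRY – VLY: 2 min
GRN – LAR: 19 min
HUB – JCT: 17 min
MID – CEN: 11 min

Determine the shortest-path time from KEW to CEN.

Running Dijkstra from KEW:
KEW: 0
HUB: 12  (via KEW)
QRY: 19  (via KEW)
VLY: 21  (via KEW)
LAR: 24  (via VLY)
MID: 28  (via VLY)
JCT: 29  (via HUB)
CEN: 39  (via MID)
Shortest route: KEW–VLY–MID–CEN = 39 min.

39 min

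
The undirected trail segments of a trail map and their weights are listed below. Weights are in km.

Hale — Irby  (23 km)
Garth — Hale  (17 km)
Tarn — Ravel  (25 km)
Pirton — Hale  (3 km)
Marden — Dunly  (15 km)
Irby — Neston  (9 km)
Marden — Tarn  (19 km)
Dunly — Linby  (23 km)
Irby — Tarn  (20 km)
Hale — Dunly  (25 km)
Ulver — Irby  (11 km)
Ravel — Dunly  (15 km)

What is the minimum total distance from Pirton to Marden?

Settle nodes by increasing distance from Pirton:
Pirton: 0
Hale: 3  (via Pirton)
Garth: 20  (via Hale)
Irby: 26  (via Hale)
Dunly: 28  (via Hale)
Neston: 35  (via Irby)
Ulver: 37  (via Irby)
Marden: 43  (via Dunly)
Shortest route: Pirton → Hale → Dunly → Marden = 43 km.

43 km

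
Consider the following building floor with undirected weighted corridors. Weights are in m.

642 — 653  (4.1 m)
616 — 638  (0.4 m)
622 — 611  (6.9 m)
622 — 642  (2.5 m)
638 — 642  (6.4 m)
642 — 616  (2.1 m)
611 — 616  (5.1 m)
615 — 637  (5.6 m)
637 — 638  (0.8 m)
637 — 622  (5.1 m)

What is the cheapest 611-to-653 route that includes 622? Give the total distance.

13.5 m

Best 611 to 622: 611–622 costing 6.9
Best 622 to 653: 622–642–653 costing 6.6
Total via 622: 6.9 + 6.6 = 13.5 m.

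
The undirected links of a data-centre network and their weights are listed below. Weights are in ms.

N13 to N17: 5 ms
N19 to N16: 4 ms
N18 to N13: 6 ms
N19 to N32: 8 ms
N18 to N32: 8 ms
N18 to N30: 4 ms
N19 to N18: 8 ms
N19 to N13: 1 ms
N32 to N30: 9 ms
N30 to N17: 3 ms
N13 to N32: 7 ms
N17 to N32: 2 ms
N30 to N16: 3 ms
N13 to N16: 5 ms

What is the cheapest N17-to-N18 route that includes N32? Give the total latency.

Best N17 to N32: N17 → N32 costing 2
Shortest N32→N18: N32 → N18 = 8
Total via N32: 2 + 8 = 10 ms.

10 ms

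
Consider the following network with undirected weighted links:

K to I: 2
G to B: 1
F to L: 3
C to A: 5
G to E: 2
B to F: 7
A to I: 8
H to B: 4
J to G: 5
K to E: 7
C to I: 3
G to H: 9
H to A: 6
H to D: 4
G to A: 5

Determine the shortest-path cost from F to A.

13

Compare a few routes:
F–B–H–A: 7+4+6 = 17
F–B–G–A: 7+1+5 = 13
The minimum is 13 via F–B–G–A.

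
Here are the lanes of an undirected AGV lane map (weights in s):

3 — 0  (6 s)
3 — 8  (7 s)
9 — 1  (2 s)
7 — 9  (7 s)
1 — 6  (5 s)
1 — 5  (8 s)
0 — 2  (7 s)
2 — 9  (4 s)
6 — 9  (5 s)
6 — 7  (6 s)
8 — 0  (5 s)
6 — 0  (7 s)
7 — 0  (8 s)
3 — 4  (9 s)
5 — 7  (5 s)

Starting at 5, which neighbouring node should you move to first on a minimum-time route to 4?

Enumerating some paths:
5–7–6–0–3–4: 5+6+7+6+9 = 33
5–7–0–3–4: 5+8+6+9 = 28
5–7–0–8–3–4: 5+8+5+7+9 = 34
Cheapest is 5–7–0–3–4 at 28 s.
So from 5 the first move is to 7.

7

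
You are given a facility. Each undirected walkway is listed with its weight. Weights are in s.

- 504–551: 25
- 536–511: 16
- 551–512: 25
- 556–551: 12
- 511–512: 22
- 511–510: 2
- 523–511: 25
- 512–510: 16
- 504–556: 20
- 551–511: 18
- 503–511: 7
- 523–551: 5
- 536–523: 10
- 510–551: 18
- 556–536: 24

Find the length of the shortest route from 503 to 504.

50 s

Running Dijkstra from 503:
503: 0
511: 7  (via 503)
510: 9  (via 511)
536: 23  (via 511)
551: 25  (via 511)
512: 25  (via 510)
523: 30  (via 551)
556: 37  (via 551)
504: 50  (via 551)
Shortest route: 503 → 511 → 551 → 504 = 50 s.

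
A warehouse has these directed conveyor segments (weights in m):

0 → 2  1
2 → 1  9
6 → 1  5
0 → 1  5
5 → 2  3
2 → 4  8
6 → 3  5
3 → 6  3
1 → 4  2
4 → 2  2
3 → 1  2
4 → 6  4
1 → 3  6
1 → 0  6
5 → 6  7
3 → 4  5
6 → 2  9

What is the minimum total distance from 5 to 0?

18 m

Enumerating some paths:
5 → 6 → 3 → 1 → 0: 7+5+2+6 = 20
5 → 2 → 1 → 0: 3+9+6 = 18
5 → 2 → 4 → 6 → 1 → 0: 3+8+4+5+6 = 26
The minimum is 18 m via 5 → 2 → 1 → 0.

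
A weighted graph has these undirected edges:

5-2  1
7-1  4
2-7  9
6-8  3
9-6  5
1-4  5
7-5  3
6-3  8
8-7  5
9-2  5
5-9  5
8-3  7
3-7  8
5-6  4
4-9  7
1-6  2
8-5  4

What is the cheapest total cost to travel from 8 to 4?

Compare a few routes:
8 → 6 → 1 → 4: 3+2+5 = 10
8 → 7 → 1 → 4: 5+4+5 = 14
The minimum is 10 via 8 → 6 → 1 → 4.

10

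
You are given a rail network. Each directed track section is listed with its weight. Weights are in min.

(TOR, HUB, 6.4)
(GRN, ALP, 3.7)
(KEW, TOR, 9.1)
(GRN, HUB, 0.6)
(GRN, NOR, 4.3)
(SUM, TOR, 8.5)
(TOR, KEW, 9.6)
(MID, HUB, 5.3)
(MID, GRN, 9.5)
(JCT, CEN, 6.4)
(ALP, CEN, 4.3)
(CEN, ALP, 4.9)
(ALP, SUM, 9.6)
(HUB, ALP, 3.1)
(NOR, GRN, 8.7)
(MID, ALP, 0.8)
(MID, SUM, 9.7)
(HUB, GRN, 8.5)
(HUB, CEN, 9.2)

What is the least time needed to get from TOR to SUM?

Running Dijkstra from TOR:
TOR: 0
HUB: 6.4  (via TOR)
ALP: 9.5  (via HUB)
KEW: 9.6  (via TOR)
CEN: 13.8  (via ALP)
GRN: 14.9  (via HUB)
SUM: 19.1  (via ALP)
Shortest route: TOR → HUB → ALP → SUM = 19.1 min.

19.1 min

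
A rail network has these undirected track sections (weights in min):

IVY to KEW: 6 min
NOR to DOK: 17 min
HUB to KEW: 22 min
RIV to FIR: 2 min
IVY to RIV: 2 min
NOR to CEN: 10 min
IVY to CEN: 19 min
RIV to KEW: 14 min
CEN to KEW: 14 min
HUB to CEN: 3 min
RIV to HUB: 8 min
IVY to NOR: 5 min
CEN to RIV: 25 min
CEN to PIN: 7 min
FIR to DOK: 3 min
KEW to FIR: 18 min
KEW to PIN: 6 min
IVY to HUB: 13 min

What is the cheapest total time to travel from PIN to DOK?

Running Dijkstra from PIN:
PIN: 0
KEW: 6  (via PIN)
CEN: 7  (via PIN)
HUB: 10  (via CEN)
IVY: 12  (via KEW)
RIV: 14  (via IVY)
FIR: 16  (via RIV)
NOR: 17  (via CEN)
DOK: 19  (via FIR)
Shortest route: PIN–KEW–IVY–RIV–FIR–DOK = 19 min.

19 min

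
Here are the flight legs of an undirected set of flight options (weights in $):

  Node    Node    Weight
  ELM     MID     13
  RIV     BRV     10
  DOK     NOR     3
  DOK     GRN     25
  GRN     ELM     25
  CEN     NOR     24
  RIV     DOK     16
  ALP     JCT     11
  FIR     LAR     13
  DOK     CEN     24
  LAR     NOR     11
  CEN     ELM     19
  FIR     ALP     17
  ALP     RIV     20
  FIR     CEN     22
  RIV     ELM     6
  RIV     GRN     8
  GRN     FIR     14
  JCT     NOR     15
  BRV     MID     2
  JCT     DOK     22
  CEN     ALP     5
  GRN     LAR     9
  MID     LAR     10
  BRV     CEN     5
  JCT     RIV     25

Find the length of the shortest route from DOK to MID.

Running Dijkstra from DOK:
DOK: 0
NOR: 3  (via DOK)
LAR: 14  (via NOR)
RIV: 16  (via DOK)
JCT: 18  (via NOR)
ELM: 22  (via RIV)
GRN: 23  (via LAR)
MID: 24  (via LAR)
Shortest route: DOK → NOR → LAR → MID = $24.

$24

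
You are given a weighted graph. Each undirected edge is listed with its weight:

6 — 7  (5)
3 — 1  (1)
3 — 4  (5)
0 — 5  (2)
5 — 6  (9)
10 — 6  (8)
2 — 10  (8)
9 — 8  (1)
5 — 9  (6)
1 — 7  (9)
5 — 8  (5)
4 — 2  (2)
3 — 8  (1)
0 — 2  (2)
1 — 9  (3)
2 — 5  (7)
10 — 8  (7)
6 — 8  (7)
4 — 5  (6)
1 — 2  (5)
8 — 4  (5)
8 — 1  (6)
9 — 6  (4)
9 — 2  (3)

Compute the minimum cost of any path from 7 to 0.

14

Compare a few routes:
7 → 1 → 2 → 0: 9+5+2 = 16
7 → 6 → 9 → 2 → 0: 5+4+3+2 = 14
7 → 6 → 5 → 0: 5+9+2 = 16
Cheapest is 7 → 6 → 9 → 2 → 0 at 14.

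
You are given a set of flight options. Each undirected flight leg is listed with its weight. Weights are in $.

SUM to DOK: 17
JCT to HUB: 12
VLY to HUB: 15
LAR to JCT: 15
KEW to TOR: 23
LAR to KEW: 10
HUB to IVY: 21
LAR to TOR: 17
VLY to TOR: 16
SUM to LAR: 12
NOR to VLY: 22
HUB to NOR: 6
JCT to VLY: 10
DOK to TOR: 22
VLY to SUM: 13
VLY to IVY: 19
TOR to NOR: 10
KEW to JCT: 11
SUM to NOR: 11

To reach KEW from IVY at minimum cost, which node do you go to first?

VLY

Compare a few routes:
IVY → HUB → JCT → KEW: 21+12+11 = 44
IVY → VLY → JCT → KEW: 19+10+11 = 40
Cheapest is IVY → VLY → JCT → KEW at $40.
So from IVY the first move is to VLY.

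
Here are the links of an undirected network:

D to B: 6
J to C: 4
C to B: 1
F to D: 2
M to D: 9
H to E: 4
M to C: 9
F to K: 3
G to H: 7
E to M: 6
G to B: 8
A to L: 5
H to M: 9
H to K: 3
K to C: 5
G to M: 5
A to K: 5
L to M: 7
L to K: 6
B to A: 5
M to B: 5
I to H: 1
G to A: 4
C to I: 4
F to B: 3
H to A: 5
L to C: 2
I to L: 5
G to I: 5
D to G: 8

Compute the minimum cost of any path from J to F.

8

Running Dijkstra from J:
J: 0
C: 4  (via J)
B: 5  (via C)
L: 6  (via C)
F: 8  (via B)
Shortest route: J → C → B → F = 8.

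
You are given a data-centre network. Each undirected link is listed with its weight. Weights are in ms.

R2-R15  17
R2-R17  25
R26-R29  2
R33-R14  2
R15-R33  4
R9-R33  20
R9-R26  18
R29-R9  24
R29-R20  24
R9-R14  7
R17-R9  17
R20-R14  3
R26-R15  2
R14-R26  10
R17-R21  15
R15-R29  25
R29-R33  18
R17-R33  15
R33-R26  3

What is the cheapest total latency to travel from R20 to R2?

Settle nodes by increasing distance from R20:
R20: 0
R14: 3  (via R20)
R33: 5  (via R14)
R26: 8  (via R33)
R15: 9  (via R33)
R9: 10  (via R14)
R29: 10  (via R26)
R17: 20  (via R33)
R2: 26  (via R15)
Shortest route: R20–R14–R33–R15–R2 = 26 ms.

26 ms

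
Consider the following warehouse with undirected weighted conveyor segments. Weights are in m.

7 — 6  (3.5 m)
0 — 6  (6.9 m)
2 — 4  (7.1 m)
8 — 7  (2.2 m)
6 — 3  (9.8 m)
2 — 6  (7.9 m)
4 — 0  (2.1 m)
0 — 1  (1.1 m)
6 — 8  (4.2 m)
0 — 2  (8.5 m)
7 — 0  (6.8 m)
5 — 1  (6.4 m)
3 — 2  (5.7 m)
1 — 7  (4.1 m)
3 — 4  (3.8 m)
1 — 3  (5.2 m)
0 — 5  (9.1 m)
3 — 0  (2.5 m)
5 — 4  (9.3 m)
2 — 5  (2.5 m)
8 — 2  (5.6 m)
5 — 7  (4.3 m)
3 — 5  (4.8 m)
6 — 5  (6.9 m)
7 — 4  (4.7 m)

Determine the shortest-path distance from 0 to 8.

Running Dijkstra from 0:
0: 0
1: 1.1  (via 0)
4: 2.1  (via 0)
3: 2.5  (via 0)
7: 5.2  (via 1)
6: 6.9  (via 0)
5: 7.3  (via 3)
8: 7.4  (via 7)
Shortest route: 0 → 1 → 7 → 8 = 7.4 m.

7.4 m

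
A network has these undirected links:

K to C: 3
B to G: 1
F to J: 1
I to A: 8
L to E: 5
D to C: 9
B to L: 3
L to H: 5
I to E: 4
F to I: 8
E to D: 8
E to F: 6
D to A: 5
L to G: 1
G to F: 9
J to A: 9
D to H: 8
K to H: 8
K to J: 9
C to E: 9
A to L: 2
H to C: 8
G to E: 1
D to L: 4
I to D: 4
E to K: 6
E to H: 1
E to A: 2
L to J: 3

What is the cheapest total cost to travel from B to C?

Compare a few routes:
B → L → G → E → K → C: 3+1+1+6+3 = 14
B → L → G → E → C: 3+1+1+9 = 14
B → G → E → H → K → C: 1+1+1+8+3 = 14
B → G → E → C: 1+1+9 = 11
The minimum is 11 via B → G → E → C.

11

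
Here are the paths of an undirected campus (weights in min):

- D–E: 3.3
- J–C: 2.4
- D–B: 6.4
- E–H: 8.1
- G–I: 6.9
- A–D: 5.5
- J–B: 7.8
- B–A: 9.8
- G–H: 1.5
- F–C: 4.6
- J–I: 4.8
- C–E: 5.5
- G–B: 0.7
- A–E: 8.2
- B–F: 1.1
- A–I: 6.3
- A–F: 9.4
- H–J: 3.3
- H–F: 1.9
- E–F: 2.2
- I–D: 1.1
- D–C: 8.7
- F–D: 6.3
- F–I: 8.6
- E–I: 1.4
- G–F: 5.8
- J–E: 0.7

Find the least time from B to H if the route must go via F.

Best B to F: B → F costing 1.1
Best F to H: F → H costing 1.9
Total via F: 1.1 + 1.9 = 3 min.

3 min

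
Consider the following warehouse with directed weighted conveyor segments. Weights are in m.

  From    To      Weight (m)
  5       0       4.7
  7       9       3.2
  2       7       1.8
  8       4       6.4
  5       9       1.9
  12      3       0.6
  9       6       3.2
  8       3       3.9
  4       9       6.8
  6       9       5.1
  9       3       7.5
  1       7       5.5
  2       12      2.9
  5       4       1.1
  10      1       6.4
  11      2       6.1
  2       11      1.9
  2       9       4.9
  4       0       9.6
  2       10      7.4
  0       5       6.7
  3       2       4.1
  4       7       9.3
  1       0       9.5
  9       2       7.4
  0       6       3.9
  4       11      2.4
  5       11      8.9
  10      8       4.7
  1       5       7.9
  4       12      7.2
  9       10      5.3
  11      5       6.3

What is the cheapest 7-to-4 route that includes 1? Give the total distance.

23.9 m

Shortest 7→1: 7 → 9 → 10 → 1 = 14.9
Best 1 to 4: 1 → 5 → 4 costing 9
Total via 1: 14.9 + 9 = 23.9 m.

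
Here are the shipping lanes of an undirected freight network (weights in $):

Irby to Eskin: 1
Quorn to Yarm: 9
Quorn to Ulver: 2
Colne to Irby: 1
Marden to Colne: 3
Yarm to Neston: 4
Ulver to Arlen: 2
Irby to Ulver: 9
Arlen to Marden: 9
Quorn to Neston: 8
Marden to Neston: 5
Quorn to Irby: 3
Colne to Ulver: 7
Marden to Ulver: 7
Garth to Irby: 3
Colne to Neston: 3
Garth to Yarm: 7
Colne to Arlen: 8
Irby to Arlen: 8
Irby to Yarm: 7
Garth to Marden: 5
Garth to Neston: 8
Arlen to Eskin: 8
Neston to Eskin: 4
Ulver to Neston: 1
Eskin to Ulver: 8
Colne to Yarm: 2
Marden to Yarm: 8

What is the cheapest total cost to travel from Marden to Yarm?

Settle nodes by increasing distance from Marden:
Marden: 0
Colne: 3  (via Marden)
Irby: 4  (via Colne)
Neston: 5  (via Marden)
Garth: 5  (via Marden)
Eskin: 5  (via Irby)
Yarm: 5  (via Colne)
Shortest route: Marden → Colne → Yarm = $5.

$5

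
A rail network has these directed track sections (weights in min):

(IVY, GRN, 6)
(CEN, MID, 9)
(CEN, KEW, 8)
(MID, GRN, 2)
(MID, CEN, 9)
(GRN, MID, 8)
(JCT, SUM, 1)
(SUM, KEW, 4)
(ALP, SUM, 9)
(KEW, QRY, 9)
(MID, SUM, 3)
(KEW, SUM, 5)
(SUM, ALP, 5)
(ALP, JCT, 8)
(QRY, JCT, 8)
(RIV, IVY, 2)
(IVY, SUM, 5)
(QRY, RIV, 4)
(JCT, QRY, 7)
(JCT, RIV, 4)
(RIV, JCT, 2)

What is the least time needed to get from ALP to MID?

28 min

Settle nodes by increasing distance from ALP:
ALP: 0
JCT: 8  (via ALP)
SUM: 9  (via ALP)
RIV: 12  (via JCT)
KEW: 13  (via SUM)
IVY: 14  (via RIV)
QRY: 15  (via JCT)
GRN: 20  (via IVY)
MID: 28  (via GRN)
Shortest route: ALP–JCT–RIV–IVY–GRN–MID = 28 min.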